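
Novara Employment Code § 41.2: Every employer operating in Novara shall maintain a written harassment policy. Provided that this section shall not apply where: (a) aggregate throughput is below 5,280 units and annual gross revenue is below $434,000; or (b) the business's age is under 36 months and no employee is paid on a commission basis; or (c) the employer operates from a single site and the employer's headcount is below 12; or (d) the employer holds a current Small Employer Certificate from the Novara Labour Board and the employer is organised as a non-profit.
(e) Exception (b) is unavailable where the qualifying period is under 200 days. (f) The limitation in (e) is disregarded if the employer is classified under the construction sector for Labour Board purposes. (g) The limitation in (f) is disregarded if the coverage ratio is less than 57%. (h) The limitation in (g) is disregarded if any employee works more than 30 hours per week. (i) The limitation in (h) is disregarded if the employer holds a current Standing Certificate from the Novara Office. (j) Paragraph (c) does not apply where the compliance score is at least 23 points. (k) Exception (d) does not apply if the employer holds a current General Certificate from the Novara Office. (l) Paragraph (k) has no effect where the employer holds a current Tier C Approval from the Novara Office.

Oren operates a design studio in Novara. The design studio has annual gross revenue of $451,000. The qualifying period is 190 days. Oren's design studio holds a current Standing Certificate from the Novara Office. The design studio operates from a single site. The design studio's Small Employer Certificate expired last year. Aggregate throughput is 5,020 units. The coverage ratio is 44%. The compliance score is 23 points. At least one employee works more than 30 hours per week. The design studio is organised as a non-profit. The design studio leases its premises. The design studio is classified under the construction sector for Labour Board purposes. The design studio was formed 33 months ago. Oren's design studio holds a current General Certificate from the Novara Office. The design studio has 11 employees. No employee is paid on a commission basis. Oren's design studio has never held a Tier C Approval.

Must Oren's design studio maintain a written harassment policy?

Yes — Oren's design studio must maintain a written harassment policy.

Exception (a) does not apply: annual gross revenue is $451,000, not below $434,000.
All of (b)'s requirements are met (the business's age is 33 months, under the 36 months limit; no employee is paid on commission). Turning to paragraphs (e)–(i): (e) is engaged — the qualifying period is 190 days, under the 200 days limit. (f) applies (the design studio is classified under the construction sector), but is overridden by (g): (g) applies — the coverage ratio is 44%, less than the 57% limit. (h) is triggered (at least one employee exceeds 30 hours/week), but yields to (i): (i) applies — a current Standing Certificate is held. (b) is therefore removed.
Exception (c): the employer operates from a single site; the employer's headcount is 11, below the 12 limit — every condition holds. However, paragraph (j) must be considered: (j) applies — the compliance score is 23 points, meeting the 23 points threshold. (c) is therefore removed.
Exception (d) fails — the Small Employer Certificate has expired.
No exception is made out. Oren's design studio falls within the general rule.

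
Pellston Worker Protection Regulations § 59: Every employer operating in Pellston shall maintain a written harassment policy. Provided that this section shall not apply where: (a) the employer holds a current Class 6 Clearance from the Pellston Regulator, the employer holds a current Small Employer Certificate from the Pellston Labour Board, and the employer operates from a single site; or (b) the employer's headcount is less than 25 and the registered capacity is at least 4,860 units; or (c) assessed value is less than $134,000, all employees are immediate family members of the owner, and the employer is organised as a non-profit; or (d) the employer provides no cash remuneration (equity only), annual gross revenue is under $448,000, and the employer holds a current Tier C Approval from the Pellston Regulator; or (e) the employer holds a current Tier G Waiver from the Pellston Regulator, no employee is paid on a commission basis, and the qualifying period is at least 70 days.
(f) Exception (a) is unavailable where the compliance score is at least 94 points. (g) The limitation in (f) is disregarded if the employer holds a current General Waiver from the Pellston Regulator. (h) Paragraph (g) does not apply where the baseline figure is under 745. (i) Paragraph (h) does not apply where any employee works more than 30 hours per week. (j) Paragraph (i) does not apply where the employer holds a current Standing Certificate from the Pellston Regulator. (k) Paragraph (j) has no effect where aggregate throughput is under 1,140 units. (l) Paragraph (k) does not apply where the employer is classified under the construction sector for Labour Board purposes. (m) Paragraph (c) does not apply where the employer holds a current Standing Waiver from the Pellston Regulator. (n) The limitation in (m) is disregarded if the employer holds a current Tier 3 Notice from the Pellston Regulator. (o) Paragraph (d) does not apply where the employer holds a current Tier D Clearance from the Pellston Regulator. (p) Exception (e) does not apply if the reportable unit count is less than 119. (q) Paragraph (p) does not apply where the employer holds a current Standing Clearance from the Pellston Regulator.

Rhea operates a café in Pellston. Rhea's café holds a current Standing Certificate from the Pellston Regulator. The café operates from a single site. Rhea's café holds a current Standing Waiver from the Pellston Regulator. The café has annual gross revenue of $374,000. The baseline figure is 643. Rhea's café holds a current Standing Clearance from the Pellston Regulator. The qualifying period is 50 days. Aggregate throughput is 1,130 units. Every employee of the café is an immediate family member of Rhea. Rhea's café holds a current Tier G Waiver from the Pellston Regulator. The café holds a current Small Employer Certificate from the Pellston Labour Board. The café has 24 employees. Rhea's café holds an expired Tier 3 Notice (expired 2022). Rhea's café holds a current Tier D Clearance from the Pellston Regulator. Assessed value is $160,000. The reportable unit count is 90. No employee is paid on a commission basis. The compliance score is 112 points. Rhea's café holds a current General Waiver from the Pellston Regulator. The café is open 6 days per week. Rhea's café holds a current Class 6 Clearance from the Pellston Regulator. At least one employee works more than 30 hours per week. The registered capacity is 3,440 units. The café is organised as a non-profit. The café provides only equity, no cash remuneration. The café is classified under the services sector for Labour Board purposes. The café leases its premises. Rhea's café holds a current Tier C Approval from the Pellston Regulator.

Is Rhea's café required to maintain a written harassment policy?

Exception (a)'s conditions are all satisfied: a current Class 6 Clearance is held; a current Small Employer Certificate is held; the employer operates from a single site. Under paragraphs (f)–(l): (f) is engaged (the compliance score is 112 points, meeting the 94 points threshold), but yields to (g): (g) is triggered — a current General Waiver is held. (h) is engaged (the baseline figure is 643, under the 745 limit), but is itself disapplied by (i): (i) operates against (h): at least one employee exceeds 30 hours/week. (j) is triggered (a current Standing Certificate is held), but is overridden by (k): (k) operates against (j): aggregate throughput is 1,130 units, under the 1,140 units limit. (l), which would lift (k), is inapplicable — the café is classified under the services sector. Exception (a) stands.
Exception (b) requires that the registered capacity is at least 4,860 units; but the registered capacity is 3,440 units, short of 4,860 units, so (b) is unavailable.
Exception (c) requires that assessed value is less than $134,000; but assessed value is $160,000, not less than $134,000, so (c) is unavailable.
Exception (d): remuneration is equity-only; annual gross revenue is $374,000, under the $448,000 limit; a current Tier C Approval is held — every condition holds. But: (o) operates against (d): a current Tier D Clearance is held. Exception (d) does not apply.
Exception (e) requires that the qualifying period is at least 70 days; but the qualifying period is 50 days, short of 70 days, so (e) is unavailable.

No — exception (a) applies; Rhea's café is not required to maintain a written harassment policy.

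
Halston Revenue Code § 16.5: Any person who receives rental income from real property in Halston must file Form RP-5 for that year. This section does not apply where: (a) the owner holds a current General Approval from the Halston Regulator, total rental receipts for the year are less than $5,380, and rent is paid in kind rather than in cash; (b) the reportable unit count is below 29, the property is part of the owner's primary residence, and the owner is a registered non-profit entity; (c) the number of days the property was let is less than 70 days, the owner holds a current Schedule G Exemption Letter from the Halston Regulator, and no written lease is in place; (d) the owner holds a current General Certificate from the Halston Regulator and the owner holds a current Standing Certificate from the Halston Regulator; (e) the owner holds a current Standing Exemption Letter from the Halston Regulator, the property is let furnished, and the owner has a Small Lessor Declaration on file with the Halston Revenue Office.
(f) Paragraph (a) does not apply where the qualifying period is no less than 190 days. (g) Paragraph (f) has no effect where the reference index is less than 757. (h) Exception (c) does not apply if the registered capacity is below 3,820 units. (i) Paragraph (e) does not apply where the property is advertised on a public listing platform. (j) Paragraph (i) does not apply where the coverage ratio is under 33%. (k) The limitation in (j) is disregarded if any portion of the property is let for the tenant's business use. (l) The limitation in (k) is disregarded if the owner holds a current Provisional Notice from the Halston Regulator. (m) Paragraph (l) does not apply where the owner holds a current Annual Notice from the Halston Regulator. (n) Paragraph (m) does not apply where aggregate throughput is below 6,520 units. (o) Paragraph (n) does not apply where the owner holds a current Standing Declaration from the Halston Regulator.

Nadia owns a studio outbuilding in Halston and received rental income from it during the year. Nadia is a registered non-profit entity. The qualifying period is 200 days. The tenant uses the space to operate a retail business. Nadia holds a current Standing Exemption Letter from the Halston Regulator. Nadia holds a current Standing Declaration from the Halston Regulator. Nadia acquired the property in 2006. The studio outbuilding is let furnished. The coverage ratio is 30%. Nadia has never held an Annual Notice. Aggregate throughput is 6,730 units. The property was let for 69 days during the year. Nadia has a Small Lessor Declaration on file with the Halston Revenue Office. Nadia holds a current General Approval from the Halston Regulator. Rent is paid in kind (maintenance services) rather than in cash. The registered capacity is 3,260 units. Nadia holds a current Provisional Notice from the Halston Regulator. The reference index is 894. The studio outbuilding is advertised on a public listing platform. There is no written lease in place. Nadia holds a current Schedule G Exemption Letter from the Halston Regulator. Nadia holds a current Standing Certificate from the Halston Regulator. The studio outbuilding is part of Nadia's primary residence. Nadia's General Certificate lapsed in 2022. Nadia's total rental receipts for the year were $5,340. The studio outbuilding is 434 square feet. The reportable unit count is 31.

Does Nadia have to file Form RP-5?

No — exception (e) applies; Nadia is not required to file Form RP-5.

All of (a)'s requirements are met (a current General Approval is held; total rental receipts for the year are $5,340, less than the $5,380 limit; rent is paid in kind). Turning to paragraphs (f)–(g): (f) operates against (a): the qualifying period is 200 days, meeting the 190 days threshold. (g) does not operate here (the reference index is 894, not less than 757), so (f) stands. So (a) is unavailable.
Exception (b) does not apply: the reportable unit count is 31, not below 29.
Exception (c): the number of days the property was let is 69 days, less than the 70 days limit; a current Schedule G Exemption Letter is held; there is no written lease — every condition holds. But applying paragraph (h): (h) operates against (c): the registered capacity is 3,260 units, below the 3,820 units limit. So (c) is unavailable.
Exception (d) fails — the General Certificate is not current.
Exception (e) is satisfied on its face — a current Standing Exemption Letter is held; the property is let furnished; a Small Lessor Declaration is on file. As to paragraphs (i)–(o): (i) would limit (e) — the property is publicly advertised — but (j) sets (i) aside: (j) operates against (i): the coverage ratio is 30%, under the 33% limit. (k) would limit (j) — the space is let for business use — but (l) sets (k) aside: (l) operates — a current Provisional Notice is held. (m) is inapplicable (no current Annual Notice is held), so (l) stands. (e) remains available.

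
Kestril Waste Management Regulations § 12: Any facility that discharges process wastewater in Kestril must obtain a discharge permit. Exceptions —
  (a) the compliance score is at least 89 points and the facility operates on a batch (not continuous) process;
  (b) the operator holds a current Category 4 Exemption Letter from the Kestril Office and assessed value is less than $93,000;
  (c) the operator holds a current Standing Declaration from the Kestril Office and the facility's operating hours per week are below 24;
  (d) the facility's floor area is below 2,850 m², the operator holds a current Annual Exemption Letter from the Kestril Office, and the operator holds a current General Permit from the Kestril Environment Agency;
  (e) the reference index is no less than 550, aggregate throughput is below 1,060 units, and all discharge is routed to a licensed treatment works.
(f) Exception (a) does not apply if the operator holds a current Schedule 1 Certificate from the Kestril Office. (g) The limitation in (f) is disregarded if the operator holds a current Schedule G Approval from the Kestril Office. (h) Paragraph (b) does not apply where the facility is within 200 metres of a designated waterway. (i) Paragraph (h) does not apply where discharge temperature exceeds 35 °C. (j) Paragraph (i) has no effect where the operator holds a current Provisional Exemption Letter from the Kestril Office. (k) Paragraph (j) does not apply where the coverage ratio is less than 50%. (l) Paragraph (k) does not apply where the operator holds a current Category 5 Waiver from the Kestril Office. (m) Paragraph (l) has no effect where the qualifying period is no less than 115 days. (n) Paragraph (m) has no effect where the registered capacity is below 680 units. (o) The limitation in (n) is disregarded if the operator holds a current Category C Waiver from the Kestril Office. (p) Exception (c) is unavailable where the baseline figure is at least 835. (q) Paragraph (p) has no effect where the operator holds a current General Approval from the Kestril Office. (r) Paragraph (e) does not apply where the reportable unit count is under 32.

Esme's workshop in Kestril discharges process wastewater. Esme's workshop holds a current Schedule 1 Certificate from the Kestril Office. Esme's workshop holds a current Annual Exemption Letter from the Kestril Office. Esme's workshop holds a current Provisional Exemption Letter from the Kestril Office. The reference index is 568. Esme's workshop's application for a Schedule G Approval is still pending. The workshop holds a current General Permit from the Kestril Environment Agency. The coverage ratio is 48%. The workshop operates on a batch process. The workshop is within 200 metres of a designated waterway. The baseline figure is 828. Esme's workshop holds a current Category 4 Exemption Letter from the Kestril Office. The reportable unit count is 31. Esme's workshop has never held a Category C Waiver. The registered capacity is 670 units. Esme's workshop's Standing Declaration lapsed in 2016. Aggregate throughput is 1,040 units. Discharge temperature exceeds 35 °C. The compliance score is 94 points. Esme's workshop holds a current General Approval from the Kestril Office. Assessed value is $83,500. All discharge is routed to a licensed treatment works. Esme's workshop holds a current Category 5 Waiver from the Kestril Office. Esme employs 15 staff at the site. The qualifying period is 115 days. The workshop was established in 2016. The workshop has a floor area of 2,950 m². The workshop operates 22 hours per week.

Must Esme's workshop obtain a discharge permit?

Yes — Esme's workshop must obtain a discharge permit.

Exception (a) is satisfied on its face — the compliance score is 94 points, meeting the 89 points threshold; the facility operates on a batch process. However, paragraphs (f)–(g) must be considered: (f) operates against (a): a current Schedule 1 Certificate is held. (g), which would lift (f), is not engaged — there is no Schedule G Approval in force. Exception (a) does not apply.
Exception (b): a current Category 4 Exemption Letter is held; assessed value is $83,500, less than the $93,000 limit — every condition holds. However, paragraphs (h)–(o) must be considered: (h) is engaged — the workshop is within 200 m of a designated waterway. (i) operates (discharge temperature exceeds 35 °C), but is displaced by (j): (j) operates against (i): a current Provisional Exemption Letter is held. (k) applies (the coverage ratio is 48%, less than the 50% limit), but is displaced by (l): (l) operates — a current Category 5 Waiver is held. (m) would limit (l) — the qualifying period is 115 days, meeting the 115 days threshold — but (n) sets (m) aside: (n) operates against (m): the registered capacity is 670 units, below the 680 units limit. (o), which would lift (n), is not engaged — there is no Category C Waiver in force. So (b) is unavailable.
Exception (c) requires that the operator holds a current Standing Declaration from the Kestril Office; but the Standing Declaration is not current, so (c) is unavailable.
Exception (d) fails — the facility's floor area is 2,950 m², not below 2,850 m².
All of (e)'s requirements are met (the reference index is 568, meeting the 550 threshold; aggregate throughput is 1,040 units, below the 1,060 units limit; discharge is routed to a licensed treatment works). Turning to paragraph (r): (r) is engaged — the reportable unit count is 31, under the 32 limit. So (e) is unavailable.
Every exception is unavailable, so the rule governs.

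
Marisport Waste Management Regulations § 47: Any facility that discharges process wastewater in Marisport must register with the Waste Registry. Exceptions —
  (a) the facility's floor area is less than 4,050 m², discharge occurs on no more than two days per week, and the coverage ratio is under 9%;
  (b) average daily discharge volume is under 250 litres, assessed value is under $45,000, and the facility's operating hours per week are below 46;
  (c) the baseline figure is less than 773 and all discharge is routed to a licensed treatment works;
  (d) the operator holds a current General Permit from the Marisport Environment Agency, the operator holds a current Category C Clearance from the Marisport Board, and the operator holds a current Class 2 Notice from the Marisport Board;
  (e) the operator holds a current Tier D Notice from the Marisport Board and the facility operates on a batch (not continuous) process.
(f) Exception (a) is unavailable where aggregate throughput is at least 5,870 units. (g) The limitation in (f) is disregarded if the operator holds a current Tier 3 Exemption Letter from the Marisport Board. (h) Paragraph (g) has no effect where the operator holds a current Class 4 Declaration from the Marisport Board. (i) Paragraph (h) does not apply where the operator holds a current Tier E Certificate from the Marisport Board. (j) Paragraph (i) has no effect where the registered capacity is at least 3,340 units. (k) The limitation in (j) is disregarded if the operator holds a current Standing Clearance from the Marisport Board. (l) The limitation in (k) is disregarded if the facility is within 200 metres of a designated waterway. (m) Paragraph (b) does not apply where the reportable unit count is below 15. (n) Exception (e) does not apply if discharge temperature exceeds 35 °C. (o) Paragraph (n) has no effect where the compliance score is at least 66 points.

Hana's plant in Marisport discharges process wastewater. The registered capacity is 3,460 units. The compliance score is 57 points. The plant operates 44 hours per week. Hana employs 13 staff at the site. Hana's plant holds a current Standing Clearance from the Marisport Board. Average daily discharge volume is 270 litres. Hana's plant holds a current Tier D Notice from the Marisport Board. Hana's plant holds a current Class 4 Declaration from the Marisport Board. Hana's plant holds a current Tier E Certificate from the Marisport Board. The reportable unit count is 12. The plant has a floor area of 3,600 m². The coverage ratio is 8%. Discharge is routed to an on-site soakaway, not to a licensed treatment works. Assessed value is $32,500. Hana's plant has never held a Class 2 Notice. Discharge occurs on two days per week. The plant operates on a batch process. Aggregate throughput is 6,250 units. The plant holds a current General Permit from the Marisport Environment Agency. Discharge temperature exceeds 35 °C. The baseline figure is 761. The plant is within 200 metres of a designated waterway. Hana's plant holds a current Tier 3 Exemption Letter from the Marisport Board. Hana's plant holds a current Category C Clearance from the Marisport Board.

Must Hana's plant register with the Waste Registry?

Exception (a)'s conditions are all satisfied: the facility's floor area is 3,600 m², less than the 4,050 m² limit; discharge occurs on no more than two days per week; the coverage ratio is 8%, under the 9% limit. However, paragraphs (f)–(l) must be considered: (f) operates — aggregate throughput is 6,250 units, meeting the 5,870 units threshold. (g) applies (a current Tier 3 Exemption Letter is held), but is overridden by (h): (h) operates against (g): a current Class 4 Declaration is held. (i) would limit (h) — a current Tier E Certificate is held — but (j) sets (i) aside: (j) is triggered — the registered capacity is 3,460 units, meeting the 3,340 units threshold. (k) would limit (j) — a current Standing Clearance is held — but (l) sets (k) aside: (l) operates — the plant is within 200 m of a designated waterway. Exception (a) does not apply.
Exception (b) requires that average daily discharge volume is under 250 litres; but average daily discharge volume is 270 litres, not under 250 litres, so (b) is unavailable.
Exception (c) does not apply: discharge is not routed to a licensed treatment works.
Exception (d) does not apply: the Class 2 Notice is not current.
Exception (e) is satisfied on its face — a current Tier D Notice is held; the facility operates on a batch process. But applying paragraphs (n)–(o): (n) is triggered — discharge temperature exceeds 35 °C. (o), which would lift (n), is inapplicable — the compliance score is 57 points, short of 66 points. So (e) is unavailable.
No exception displaces § 47.

Yes — Hana's plant must register with the Waste Registry.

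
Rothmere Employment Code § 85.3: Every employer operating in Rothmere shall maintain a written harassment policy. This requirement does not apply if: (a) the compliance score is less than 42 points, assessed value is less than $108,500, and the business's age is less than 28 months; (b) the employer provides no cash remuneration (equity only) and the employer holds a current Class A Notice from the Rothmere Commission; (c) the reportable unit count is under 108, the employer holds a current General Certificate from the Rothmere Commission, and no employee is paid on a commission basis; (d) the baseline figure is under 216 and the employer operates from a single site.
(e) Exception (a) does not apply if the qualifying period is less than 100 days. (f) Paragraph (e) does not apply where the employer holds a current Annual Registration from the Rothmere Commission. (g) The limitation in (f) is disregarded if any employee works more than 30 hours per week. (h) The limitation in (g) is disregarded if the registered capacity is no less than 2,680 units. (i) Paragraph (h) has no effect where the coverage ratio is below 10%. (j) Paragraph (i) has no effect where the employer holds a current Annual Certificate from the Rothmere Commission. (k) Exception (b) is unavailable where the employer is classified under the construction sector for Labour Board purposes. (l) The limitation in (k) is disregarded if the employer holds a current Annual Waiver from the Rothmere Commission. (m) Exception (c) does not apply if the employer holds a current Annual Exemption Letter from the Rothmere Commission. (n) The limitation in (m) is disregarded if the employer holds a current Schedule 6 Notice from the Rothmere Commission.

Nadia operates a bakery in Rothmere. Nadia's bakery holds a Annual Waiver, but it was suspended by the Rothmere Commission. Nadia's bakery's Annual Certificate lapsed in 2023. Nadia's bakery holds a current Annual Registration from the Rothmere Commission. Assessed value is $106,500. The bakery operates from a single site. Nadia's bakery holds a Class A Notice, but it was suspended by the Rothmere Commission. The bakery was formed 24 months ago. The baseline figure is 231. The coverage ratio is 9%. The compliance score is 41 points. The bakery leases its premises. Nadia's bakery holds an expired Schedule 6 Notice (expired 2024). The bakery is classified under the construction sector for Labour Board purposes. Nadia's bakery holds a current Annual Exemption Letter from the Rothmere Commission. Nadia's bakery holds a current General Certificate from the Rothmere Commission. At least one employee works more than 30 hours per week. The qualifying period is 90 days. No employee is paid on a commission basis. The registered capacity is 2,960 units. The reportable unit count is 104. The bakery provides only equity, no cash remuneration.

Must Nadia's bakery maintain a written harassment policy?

Yes — Nadia's bakery must maintain a written harassment policy.

Exception (a): the compliance score is 41 points, less than the 42 points limit; assessed value is $106,500, less than the $108,500 limit; the business's age is 24 months, less than the 28 months limit — every condition holds. But applying paragraphs (e)–(j): (e) operates against (a): the qualifying period is 90 days, less than the 100 days limit. (f) would limit (e) — a current Annual Registration is held — but (g) sets (f) aside: (g) operates — at least one employee exceeds 30 hours/week. (h) is engaged (the registered capacity is 2,960 units, meeting the 2,680 units threshold), but is itself disapplied by (i): (i) applies — the coverage ratio is 9%, below the 10% limit. (j) is inapplicable (the Annual Certificate is not current), so (i) stands. Exception (a) does not apply.
Exception (b) does not apply: the Class A Notice is not current.
Exception (c) is satisfied on its face — the reportable unit count is 104, under the 108 limit; a current General Certificate is held; no employee is paid on commission. Turning to paragraphs (m)–(n): (m) operates against (c): a current Annual Exemption Letter is held. (n) is not triggered (the Schedule 6 Notice is not current), so (m) stands. So (c) is unavailable.
Exception (d) does not apply: the baseline figure is 231, not under 216.
No exception is made out. Nadia's bakery falls within the general rule.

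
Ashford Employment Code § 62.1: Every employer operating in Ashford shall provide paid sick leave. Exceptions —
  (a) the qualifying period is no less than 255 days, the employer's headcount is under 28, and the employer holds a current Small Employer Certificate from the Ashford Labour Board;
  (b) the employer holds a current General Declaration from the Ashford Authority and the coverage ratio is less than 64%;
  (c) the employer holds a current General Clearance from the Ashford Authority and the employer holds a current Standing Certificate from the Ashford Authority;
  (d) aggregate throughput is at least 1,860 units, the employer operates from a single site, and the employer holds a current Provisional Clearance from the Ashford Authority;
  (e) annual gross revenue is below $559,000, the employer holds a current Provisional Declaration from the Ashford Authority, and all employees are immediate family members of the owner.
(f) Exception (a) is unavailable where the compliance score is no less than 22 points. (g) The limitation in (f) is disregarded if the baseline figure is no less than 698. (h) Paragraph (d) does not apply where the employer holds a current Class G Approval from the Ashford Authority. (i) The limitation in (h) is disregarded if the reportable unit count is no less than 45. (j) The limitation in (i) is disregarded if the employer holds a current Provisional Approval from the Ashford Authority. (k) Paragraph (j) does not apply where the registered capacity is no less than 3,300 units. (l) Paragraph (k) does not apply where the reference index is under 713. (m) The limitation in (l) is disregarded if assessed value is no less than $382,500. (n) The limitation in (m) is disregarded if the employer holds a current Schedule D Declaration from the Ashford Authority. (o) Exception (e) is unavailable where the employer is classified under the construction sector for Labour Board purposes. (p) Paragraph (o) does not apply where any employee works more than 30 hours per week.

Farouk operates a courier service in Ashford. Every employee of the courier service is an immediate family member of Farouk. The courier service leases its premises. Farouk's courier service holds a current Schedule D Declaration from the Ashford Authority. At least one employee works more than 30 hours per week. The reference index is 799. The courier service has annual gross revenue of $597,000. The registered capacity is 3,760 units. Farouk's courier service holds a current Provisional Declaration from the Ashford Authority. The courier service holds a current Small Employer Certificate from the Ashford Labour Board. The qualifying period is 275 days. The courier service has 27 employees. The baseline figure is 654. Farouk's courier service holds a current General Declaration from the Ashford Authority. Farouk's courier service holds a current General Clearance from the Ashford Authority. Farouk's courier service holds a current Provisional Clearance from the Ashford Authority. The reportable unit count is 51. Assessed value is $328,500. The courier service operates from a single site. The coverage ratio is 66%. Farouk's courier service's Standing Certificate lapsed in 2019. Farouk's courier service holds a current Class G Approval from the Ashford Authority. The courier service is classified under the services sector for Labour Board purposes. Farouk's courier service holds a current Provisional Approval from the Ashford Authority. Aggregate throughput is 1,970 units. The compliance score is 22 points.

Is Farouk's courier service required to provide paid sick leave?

No — exception (d) applies; Farouk's courier service is not required to provide paid sick leave.

Exception (a) is satisfied on its face — the qualifying period is 275 days, meeting the 255 days threshold; the employer's headcount is 27, under the 28 limit; a current Small Employer Certificate is held. But applying paragraphs (f)–(g): (f) applies — the compliance score is 22 points, meeting the 22 points threshold. (g), which would lift (f), does not operate here — the baseline figure is 654, short of 698. So (a) is unavailable.
Exception (b) fails — the coverage ratio is 66%, not less than 64%.
Exception (c) does not apply: the Standing Certificate is not current.
All of (d)'s requirements are met (aggregate throughput is 1,970 units, meeting the 1,860 units threshold; the employer operates from a single site; a current Provisional Clearance is held). Considering the limiting provisions: (h) would limit (d) — a current Class G Approval is held — but (i) sets (h) aside: (i) operates against (h): the reportable unit count is 51, meeting the 45 threshold. (j) operates (a current Provisional Approval is held), but is set aside by (k): (k) is engaged — the registered capacity is 3,760 units, meeting the 3,300 units threshold. (l), which would lift (k), is not triggered — the reference index is 799, not under 713. (d) remains available.
Exception (e) fails — annual gross revenue is $597,000, not below $559,000.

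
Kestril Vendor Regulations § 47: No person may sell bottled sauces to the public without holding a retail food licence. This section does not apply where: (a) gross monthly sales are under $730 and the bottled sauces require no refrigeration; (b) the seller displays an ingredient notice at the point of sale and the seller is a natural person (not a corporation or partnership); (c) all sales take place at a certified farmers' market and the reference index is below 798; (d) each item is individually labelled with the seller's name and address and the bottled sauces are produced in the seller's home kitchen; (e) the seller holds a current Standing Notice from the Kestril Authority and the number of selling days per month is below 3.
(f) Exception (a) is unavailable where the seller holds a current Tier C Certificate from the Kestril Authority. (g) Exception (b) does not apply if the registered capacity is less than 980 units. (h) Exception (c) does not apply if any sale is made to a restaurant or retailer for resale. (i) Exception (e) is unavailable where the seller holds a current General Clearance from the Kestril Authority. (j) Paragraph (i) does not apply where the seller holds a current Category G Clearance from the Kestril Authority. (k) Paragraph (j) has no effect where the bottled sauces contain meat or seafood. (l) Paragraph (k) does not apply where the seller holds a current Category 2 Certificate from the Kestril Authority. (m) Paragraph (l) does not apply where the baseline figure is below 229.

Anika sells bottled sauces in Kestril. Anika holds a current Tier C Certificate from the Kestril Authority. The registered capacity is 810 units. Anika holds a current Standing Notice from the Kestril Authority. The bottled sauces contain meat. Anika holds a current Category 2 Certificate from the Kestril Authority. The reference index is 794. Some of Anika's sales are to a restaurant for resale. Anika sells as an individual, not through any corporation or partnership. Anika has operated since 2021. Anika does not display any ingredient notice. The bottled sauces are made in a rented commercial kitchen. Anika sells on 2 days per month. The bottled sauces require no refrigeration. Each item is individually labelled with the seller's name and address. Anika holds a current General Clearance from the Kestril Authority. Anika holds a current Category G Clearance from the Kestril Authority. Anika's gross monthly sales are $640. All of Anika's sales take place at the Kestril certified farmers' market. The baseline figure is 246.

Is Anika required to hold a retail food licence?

Exception (a)'s conditions are all satisfied: gross monthly sales are $640, under the $730 limit; the bottled sauces are shelf-stable. But applying paragraph (f): (f) operates against (a): a current Tier C Certificate is held. Exception (a) does not apply.
Exception (b) does not apply: no ingredient notice is displayed.
Exception (c)'s conditions are all satisfied: all sales are at a certified farmers' market; the reference index is 794, below the 798 limit. But applying paragraph (h): (h) is triggered — some sales are to a restaurant for resale. (c) is therefore removed.
Exception (d) does not apply: the bottled sauces are made in a commercial kitchen, not a home kitchen.
Exception (e) is satisfied on its face — a current Standing Notice is held; the number of selling days per month is 2, below the 3 limit. Considering the limiting provisions: (i) would limit (e) — a current General Clearance is held — but (j) sets (i) aside: (j) operates against (i): a current Category G Clearance is held. (k) would limit (j) — the bottled sauces contain meat — but (l) sets (k) aside: (l) operates — a current Category 2 Certificate is held. (m), which would lift (l), does not operate here — the baseline figure is 246, not below 229. So (e) applies.

No — exception (e) applies; Anika is not required to hold a retail food licence.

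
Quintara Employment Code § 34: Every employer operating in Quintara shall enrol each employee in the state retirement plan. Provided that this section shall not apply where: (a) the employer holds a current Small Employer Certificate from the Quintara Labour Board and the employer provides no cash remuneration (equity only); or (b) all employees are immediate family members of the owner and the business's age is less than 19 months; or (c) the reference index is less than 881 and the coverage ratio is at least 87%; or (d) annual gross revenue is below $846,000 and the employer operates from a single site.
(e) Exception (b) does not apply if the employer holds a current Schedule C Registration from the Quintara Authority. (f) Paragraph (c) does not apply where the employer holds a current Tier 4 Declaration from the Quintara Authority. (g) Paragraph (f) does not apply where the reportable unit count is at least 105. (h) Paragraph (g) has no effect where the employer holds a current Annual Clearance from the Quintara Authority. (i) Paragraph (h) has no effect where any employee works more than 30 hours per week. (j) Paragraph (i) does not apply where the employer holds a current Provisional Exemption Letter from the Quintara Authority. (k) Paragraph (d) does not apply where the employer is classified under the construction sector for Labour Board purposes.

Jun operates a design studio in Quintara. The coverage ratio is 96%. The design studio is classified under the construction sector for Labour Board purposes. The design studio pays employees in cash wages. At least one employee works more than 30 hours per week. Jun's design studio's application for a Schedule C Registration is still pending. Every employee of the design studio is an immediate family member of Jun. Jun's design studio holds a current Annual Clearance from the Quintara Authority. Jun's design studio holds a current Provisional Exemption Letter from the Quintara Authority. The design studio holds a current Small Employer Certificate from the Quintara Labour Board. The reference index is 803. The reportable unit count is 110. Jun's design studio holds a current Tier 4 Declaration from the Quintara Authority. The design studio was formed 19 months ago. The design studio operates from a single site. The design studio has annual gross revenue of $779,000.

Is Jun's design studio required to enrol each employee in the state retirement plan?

Exception (a) does not apply: employees are paid cash wages.
Exception (b) fails — the business's age is 19 months, not less than 19 months.
Exception (c) is satisfied on its face — the reference index is 803, less than the 881 limit; the coverage ratio is 96%, meeting the 87% threshold. But: (f) operates against (c): a current Tier 4 Declaration is held. (g) is engaged (the reportable unit count is 110, meeting the 105 threshold), but is set aside by (h): (h) is triggered — a current Annual Clearance is held. (i) applies (at least one employee exceeds 30 hours/week), but is overridden by (j): (j) is engaged — a current Provisional Exemption Letter is held. So (c) is unavailable.
Exception (d) is satisfied on its face — annual gross revenue is $779,000, below the $846,000 limit; the employer operates from a single site. But: (k) is triggered — the design studio is classified under the construction sector. Exception (d) does not apply.
Every exception is unavailable, so the rule governs.

Yes — Jun's design studio must enrol each employee in the state retirement plan.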